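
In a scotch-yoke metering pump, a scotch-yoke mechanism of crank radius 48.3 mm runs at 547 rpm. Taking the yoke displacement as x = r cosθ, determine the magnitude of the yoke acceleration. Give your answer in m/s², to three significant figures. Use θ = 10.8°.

156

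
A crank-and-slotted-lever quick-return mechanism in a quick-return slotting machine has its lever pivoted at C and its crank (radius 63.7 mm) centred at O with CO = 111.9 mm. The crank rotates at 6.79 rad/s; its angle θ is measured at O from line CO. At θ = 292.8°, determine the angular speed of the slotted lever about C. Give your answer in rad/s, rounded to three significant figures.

2.09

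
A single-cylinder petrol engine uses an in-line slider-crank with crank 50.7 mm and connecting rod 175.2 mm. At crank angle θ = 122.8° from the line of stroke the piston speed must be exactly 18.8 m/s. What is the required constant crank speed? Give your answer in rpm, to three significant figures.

5020

For an in-line slider-crank, |v_piston| = rω|sinθ|·[1 + r cosθ/√(L² − r² sin²θ)].
With r = 0.0507 m, L = 0.1752 m, θ = 122.8°: the bracketed kinematic factor |dx/dθ| = 0.035729 m.
ω = v/|dx/dθ| = 18.8/0.035729 = 526.18 rad/s.
N = 60ω/(2π) = 5024.7 rpm.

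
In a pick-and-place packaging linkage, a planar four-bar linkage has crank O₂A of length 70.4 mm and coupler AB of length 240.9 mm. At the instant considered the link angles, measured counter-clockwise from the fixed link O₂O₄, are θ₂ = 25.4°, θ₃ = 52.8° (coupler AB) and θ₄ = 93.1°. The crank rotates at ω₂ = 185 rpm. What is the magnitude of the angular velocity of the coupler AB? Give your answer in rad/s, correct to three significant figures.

8.10

ω₂ = 19.37 rad/s (from 185 rpm).
Differentiating the loop-closure r₂e^{iθ₂}+r₃e^{iθ₃}=r₁+r₄e^{iθ₄} gives r₂ω₂e^{iθ₂}+r₃ω₃e^{iθ₃}=r₄ω₄e^{iθ₄}.
Eliminating the other unknown: ω₃ = r₂ω₂ sin(θ₄−θ₂) / [r₃ sin(θ₃−θ₄)].
Numerator sine = +0.92521; denominator sine = -0.64679.
Result = 0.0704·19.37·(+0.92521) / (0.2409·(-0.64679)) = -8.0987 rad/s; magnitude 8.0987 rad/s.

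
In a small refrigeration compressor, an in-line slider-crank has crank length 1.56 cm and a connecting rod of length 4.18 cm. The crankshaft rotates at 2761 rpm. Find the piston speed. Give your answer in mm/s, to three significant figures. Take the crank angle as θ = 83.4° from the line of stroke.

4690

ω = 2π·2761/60 = 289.1 rad/s
For an in-line slider-crank, x = r cosθ + √(L² − r² sin²θ), so v = −rω sinθ·[1 + r cosθ/√(L² − r² sin²θ)].
With r = 0.0156 m, L = 0.0418 m, θ = 83.4°: √(L² − r² sin²θ) = 0.038821 m.
v = −0.0156·289.1·0.99337·[1 + 0.0156·0.11494/0.038821] = -4.6875 m/s.
|v| = 4.6875 m/s = 4687.5 mm/s.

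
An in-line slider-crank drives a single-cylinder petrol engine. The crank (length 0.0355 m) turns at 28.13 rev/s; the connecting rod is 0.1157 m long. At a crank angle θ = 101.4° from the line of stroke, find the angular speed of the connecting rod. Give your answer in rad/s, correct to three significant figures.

11.2

ω = 176.7 rad/s (converted from 28.13 rev/s).
The rod makes angle φ with the slider axis where L sinφ = r sinθ; differentiating, L cosφ·φ̇ = r ω cosθ.
L cosφ = √(L² − r² sin²θ) = 0.11034 m.
|ω_rod| = r ω |cosθ| / √(L² − r² sin²θ) = 0.0355·176.7·0.19766/0.11034 = 11.24 rad/s.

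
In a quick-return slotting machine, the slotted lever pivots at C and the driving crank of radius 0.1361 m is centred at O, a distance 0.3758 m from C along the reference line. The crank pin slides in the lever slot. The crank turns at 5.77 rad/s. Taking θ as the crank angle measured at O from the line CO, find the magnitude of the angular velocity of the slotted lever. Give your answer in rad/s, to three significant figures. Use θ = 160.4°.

2.70

ω = 5.77 rad/s
Crank pin A relative to C: A = (d + r cosθ, r sinθ); lever angle φ = atan2(r sinθ, d + r cosθ).
Differentiating tanφ: φ̇ = rω(d cosθ + r)/(d² + r² + 2dr cosθ).
d² + r² + 2dr cosθ = |CA|² = 0.0633832 m²;  d cosθ + r = -0.21793 m.
|ω_lever| = |0.1361·5.77·-0.21793| / 0.0633832 = 2.7 rad/s.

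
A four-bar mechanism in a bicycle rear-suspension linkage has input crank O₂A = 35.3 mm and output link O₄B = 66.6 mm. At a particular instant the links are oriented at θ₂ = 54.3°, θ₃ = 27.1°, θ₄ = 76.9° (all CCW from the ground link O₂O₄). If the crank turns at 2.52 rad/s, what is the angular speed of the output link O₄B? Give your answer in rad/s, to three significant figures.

ω₂ = 2.52 rad/s
Differentiating the loop-closure r₂e^{iθ₂}+r₃e^{iθ₃}=r₁+r₄e^{iθ₄} gives r₂ω₂e^{iθ₂}+r₃ω₃e^{iθ₃}=r₄ω₄e^{iθ₄}.
Eliminating the other unknown: ω₄ = r₂ω₂ sin(θ₂−θ₃) / [r₄ sin(θ₄−θ₃)].
Numerator sine = +0.45710; denominator sine = +0.76380.
Result = 0.0353·2.52·(+0.45710) / (0.0666·(+0.76380)) = +0.79934 rad/s; magnitude 0.79934 rad/s.

0.799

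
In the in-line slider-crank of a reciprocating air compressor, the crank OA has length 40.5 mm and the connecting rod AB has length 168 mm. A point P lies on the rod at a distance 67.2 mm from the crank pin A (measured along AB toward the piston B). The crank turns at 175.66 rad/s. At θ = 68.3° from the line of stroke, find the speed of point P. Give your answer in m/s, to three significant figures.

7.03

ω = 175.7 rad/s.  Crank-pin speed |V_A| = rω = 7.1142 m/s, perpendicular to OA.
Rod angle: sinφ = −(r/L) sinθ ⇒ φ = -12.943°; ω_rod = −rω cosθ/√(L²−r²sin²θ) = -16.066 rad/s.
V_P = V_A + ω_rod × AP, with AP = 0.0672 m along the rod.
Components: V_Px = −rω sinθ − a·ω_rod·sinφ = -6.8519 m/s;  V_Py = rω cosθ + a·ω_rod·cosφ = +1.5783 m/s.
|V_P| = √(V_Px² + V_Py²) = 7.0313 m/s.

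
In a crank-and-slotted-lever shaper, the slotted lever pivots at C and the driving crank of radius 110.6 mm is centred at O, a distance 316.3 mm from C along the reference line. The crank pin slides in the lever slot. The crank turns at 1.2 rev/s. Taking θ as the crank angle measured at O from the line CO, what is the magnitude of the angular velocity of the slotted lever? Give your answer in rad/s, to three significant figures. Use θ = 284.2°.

ω = 7.54 rad/s (from 1.2 rev/s).
Crank pin A relative to C: A = (d + r cosθ, r sinθ); lever angle φ = atan2(r sinθ, d + r cosθ).
Differentiating tanφ: φ̇ = rω(d cosθ + r)/(d² + r² + 2dr cosθ).
d² + r² + 2dr cosθ = |CA|² = 0.129441 m²;  d cosθ + r = +0.18819 m.
|ω_lever| = |0.1106·7.54·+0.18819| / 0.129441 = 1.2124 rad/s.

1.21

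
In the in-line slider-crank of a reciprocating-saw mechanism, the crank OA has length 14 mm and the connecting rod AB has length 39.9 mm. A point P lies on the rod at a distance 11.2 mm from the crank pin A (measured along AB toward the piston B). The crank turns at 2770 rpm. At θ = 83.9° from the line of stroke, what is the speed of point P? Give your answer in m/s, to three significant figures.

4.09

ω = 290.1 rad/s.  Crank-pin speed |V_A| = rω = 4.061 m/s, perpendicular to OA.
Rod angle: sinφ = −(r/L) sinθ ⇒ φ = -20.419°; ω_rod = −rω cosθ/√(L²−r²sin²θ) = -11.541 rad/s.
V_P = V_A + ω_rod × AP, with AP = 0.0112 m along the rod.
Components: V_Px = −rω sinθ − a·ω_rod·sinφ = -4.0831 m/s;  V_Py = rω cosθ + a·ω_rod·cosφ = +0.31041 m/s.
|V_P| = √(V_Px² + V_Py²) = 4.0949 m/s.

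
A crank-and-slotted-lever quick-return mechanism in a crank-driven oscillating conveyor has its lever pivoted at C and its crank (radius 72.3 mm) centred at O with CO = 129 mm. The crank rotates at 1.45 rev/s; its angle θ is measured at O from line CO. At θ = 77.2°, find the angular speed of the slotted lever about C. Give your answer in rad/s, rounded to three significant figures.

ω = 9.111 rad/s (from 1.45 rev/s).
Crank pin A relative to C: A = (d + r cosθ, r sinθ); lever angle φ = atan2(r sinθ, d + r cosθ).
Differentiating tanφ: φ̇ = rω(d cosθ + r)/(d² + r² + 2dr cosθ).
d² + r² + 2dr cosθ = |CA|² = 0.0260009 m²;  d cosθ + r = +0.10088 m.
|ω_lever| = |0.0723·9.111·+0.10088| / 0.0260009 = 2.5557 rad/s.

2.56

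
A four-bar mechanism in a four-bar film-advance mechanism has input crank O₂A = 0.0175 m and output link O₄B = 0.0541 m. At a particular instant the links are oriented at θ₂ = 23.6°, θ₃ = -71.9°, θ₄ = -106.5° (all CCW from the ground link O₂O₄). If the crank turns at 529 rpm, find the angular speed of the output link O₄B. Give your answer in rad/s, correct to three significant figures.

31.4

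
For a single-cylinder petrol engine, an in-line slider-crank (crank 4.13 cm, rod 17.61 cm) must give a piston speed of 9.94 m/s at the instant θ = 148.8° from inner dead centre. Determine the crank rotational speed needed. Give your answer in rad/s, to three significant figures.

For an in-line slider-crank, |v_piston| = rω|sinθ|·[1 + r cosθ/√(L² − r² sin²θ)].
With r = 0.0413 m, L = 0.1761 m, θ = 148.8°: the bracketed kinematic factor |dx/dθ| = 0.017071 m.
ω = v/|dx/dθ| = 9.94/0.017071 = 582.29 rad/s.

582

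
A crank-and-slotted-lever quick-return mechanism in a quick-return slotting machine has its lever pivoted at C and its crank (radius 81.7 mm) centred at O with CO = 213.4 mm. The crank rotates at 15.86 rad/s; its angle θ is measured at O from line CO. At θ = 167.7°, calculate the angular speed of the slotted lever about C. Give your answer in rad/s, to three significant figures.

9.05

ω = 15.86 rad/s
Crank pin A relative to C: A = (d + r cosθ, r sinθ); lever angle φ = atan2(r sinθ, d + r cosθ).
Differentiating tanφ: φ̇ = rω(d cosθ + r)/(d² + r² + 2dr cosθ).
d² + r² + 2dr cosθ = |CA|² = 0.0181453 m²;  d cosθ + r = -0.1268 m.
|ω_lever| = |0.0817·15.86·-0.1268| / 0.0181453 = 9.0549 rad/s.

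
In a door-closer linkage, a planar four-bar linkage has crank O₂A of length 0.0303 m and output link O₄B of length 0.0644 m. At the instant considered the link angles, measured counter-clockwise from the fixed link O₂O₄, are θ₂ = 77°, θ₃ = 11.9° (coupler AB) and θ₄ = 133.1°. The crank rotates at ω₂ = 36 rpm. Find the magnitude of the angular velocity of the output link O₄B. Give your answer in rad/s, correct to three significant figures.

1.88

ω₂ = 3.77 rad/s (from 36 rpm).
Differentiating the loop-closure r₂e^{iθ₂}+r₃e^{iθ₃}=r₁+r₄e^{iθ₄} gives r₂ω₂e^{iθ₂}+r₃ω₃e^{iθ₃}=r₄ω₄e^{iθ₄}.
Eliminating the other unknown: ω₄ = r₂ω₂ sin(θ₂−θ₃) / [r₄ sin(θ₄−θ₃)].
Numerator sine = +0.90704; denominator sine = +0.85536.
Result = 0.0303·3.77·(+0.90704) / (0.0644·(+0.85536)) = +1.8809 rad/s; magnitude 1.8809 rad/s.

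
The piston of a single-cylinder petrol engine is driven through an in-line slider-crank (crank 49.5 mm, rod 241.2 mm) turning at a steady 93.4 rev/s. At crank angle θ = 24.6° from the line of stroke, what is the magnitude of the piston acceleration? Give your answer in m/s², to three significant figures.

17800

ω = 2π·93.4 = 586.8 rad/s
x(θ) = r cosθ + √(L² − r² sin²θ); with ω constant, a = ω²·d²x/dθ².
d²x/dθ² = −r cosθ − r²(cos2θ)/√u − r⁴ sin²2θ/(4u^{3/2}),  u = L² − r² sin²θ = 0.0577528 m².
Substituting r = 0.0495 m, L = 0.2412 m, θ = 24.6°: d²x/dθ² = -0.051731 m.
a = ω²·d²x/dθ² = (586.8)²·(-0.051731) = -17816 m/s²;  |a| = 17816 m/s².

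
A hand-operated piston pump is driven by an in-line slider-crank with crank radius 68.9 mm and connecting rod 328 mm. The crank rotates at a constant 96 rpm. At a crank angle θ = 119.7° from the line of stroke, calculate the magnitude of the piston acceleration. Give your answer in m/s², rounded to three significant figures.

ω = 2π·96/60 = 10.05 rad/s
x(θ) = r cosθ + √(L² − r² sin²θ); with ω constant, a = ω²·d²x/dθ².
d²x/dθ² = −r cosθ − r²(cos2θ)/√u − r⁴ sin²2θ/(4u^{3/2}),  u = L² − r² sin²θ = 0.104002 m².
Substituting r = 0.0689 m, L = 0.328 m, θ = 119.7°: d²x/dθ² = +0.041506 m.
a = ω²·d²x/dθ² = (10.05)²·(+0.041506) = +4.1948 m/s²;  |a| = 4.1948 m/s².

4.19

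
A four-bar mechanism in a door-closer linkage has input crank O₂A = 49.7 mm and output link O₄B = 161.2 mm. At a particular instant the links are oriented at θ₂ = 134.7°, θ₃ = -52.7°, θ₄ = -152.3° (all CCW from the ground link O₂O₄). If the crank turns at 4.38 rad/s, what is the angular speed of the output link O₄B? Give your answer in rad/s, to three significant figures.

0.176

ω₂ = 4.38 rad/s
Differentiating the loop-closure r₂e^{iθ₂}+r₃e^{iθ₃}=r₁+r₄e^{iθ₄} gives r₂ω₂e^{iθ₂}+r₃ω₃e^{iθ₃}=r₄ω₄e^{iθ₄}.
Eliminating the other unknown: ω₄ = r₂ω₂ sin(θ₂−θ₃) / [r₄ sin(θ₄−θ₃)].
Numerator sine = -0.12880; denominator sine = -0.98600.
Result = 0.0497·4.38·(-0.12880) / (0.1612·(-0.98600)) = +0.1764 rad/s; magnitude 0.1764 rad/s.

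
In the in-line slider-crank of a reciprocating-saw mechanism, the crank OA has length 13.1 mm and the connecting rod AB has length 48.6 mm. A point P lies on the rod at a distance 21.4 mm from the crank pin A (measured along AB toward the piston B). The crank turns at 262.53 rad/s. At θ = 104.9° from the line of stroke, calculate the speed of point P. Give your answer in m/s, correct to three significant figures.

3.26

ω = 262.5 rad/s.  Crank-pin speed |V_A| = rω = 3.4391 m/s, perpendicular to OA.
Rod angle: sinφ = −(r/L) sinθ ⇒ φ = -15.099°; ω_rod = −rω cosθ/√(L²−r²sin²θ) = +18.846 rad/s.
V_P = V_A + ω_rod × AP, with AP = 0.0214 m along the rod.
Components: V_Px = −rω sinθ − a·ω_rod·sinφ = -3.2184 m/s;  V_Py = rω cosθ + a·ω_rod·cosφ = -0.49493 m/s.
|V_P| = √(V_Px² + V_Py²) = 3.2563 m/s.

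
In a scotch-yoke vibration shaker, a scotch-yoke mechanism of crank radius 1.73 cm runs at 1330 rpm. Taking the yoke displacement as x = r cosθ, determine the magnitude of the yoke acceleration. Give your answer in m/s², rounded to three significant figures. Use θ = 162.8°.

321

ω = 139.3 rad/s (from 1330 rpm).
x = r cosθ ⇒ ẍ = −rω² cosθ (ω constant).
|a| = rω²|cosθ| = 0.0173·(139.3)²·|cos 162.8°| = 320.58 m/s².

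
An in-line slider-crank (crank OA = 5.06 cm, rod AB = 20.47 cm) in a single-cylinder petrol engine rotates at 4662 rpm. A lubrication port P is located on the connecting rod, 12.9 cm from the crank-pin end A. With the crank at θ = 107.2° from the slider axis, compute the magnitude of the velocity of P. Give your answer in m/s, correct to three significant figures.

22.6

ω = 488.2 rad/s.  Crank-pin speed |V_A| = rω = 24.703 m/s, perpendicular to OA.
Rod angle: sinφ = −(r/L) sinθ ⇒ φ = -13.659°; ω_rod = −rω cosθ/√(L²−r²sin²θ) = +36.724 rad/s.
V_P = V_A + ω_rod × AP, with AP = 0.129 m along the rod.
Components: V_Px = −rω sinθ − a·ω_rod·sinφ = -22.48 m/s;  V_Py = rω cosθ + a·ω_rod·cosφ = -2.7014 m/s.
|V_P| = √(V_Px² + V_Py²) = 22.641 m/s.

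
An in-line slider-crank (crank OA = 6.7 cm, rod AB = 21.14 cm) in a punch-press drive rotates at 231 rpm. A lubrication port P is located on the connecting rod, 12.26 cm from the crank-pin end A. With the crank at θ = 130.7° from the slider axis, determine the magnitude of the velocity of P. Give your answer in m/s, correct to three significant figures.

ω = 24.19 rad/s.  Crank-pin speed |V_A| = rω = 1.6207 m/s, perpendicular to OA.
Rod angle: sinφ = −(r/L) sinθ ⇒ φ = -13.903°; ω_rod = −rω cosθ/√(L²−r²sin²θ) = +5.1504 rad/s.
V_P = V_A + ω_rod × AP, with AP = 0.1226 m along the rod.
Components: V_Px = −rω sinθ − a·ω_rod·sinφ = -1.077 m/s;  V_Py = rω cosθ + a·ω_rod·cosφ = -0.44395 m/s.
|V_P| = √(V_Px² + V_Py²) = 1.1649 m/s.

1.16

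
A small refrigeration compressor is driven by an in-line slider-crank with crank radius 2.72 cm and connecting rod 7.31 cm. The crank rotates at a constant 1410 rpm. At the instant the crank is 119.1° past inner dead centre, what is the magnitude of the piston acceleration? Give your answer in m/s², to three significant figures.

ω = 2π·1410/60 = 147.7 rad/s
x(θ) = r cosθ + √(L² − r² sin²θ); with ω constant, a = ω²·d²x/dθ².
d²x/dθ² = −r cosθ − r²(cos2θ)/√u − r⁴ sin²2θ/(4u^{3/2}),  u = L² − r² sin²θ = 0.00477876 m².
Substituting r = 0.0272 m, L = 0.0731 m, θ = 119.1°: d²x/dθ² = +0.018569 m.
a = ω²·d²x/dθ² = (147.7)²·(+0.018569) = +404.84 m/s²;  |a| = 404.84 m/s².

405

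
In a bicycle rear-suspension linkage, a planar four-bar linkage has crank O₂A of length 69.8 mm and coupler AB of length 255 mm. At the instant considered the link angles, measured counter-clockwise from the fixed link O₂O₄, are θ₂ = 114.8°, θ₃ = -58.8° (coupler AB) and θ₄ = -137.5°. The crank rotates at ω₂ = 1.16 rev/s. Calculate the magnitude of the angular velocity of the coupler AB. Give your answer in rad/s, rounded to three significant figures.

1.94

ω₂ = 7.288 rad/s (from 1.16 rev/s).
Differentiating the loop-closure r₂e^{iθ₂}+r₃e^{iθ₃}=r₁+r₄e^{iθ₄} gives r₂ω₂e^{iθ₂}+r₃ω₃e^{iθ₃}=r₄ω₄e^{iθ₄}.
Eliminating the other unknown: ω₃ = r₂ω₂ sin(θ₄−θ₂) / [r₃ sin(θ₃−θ₄)].
Numerator sine = +0.95266; denominator sine = +0.98061.
Result = 0.0698·7.288·(+0.95266) / (0.255·(+0.98061)) = +1.9382 rad/s; magnitude 1.9382 rad/s.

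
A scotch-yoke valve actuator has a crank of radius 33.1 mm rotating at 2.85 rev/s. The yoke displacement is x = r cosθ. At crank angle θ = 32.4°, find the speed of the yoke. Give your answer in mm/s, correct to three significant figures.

318

ω = 17.91 rad/s (from 2.85 rev/s).
x = r cosθ ⇒ ẋ = −rω sinθ.
|v| = rω|sinθ| = 0.0331·17.91·|sin 32.4°| = 0.3176 m/s = 317.6 mm/s.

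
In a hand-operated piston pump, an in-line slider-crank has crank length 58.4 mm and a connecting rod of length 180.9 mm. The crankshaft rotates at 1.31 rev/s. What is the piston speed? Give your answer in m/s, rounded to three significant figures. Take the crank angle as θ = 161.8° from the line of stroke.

ω = 2π·1.31 = 8.231 rad/s
For an in-line slider-crank, x = r cosθ + √(L² − r² sin²θ), so v = −rω sinθ·[1 + r cosθ/√(L² − r² sin²θ)].
With r = 0.0584 m, L = 0.1809 m, θ = 161.8°: √(L² − r² sin²θ) = 0.17998 m.
v = −0.0584·8.231·0.31233·[1 + 0.0584·-0.94997/0.17998] = -0.10386 m/s.
|v| = 0.10386 m/s.

0.104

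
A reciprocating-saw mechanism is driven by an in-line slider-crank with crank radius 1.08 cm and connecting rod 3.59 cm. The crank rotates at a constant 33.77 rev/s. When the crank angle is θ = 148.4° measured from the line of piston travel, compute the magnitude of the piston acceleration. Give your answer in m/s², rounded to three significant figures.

345

ω = 2π·33.8 = 212.2 rad/s
x(θ) = r cosθ + √(L² − r² sin²θ); with ω constant, a = ω²·d²x/dθ².
d²x/dθ² = −r cosθ − r²(cos2θ)/√u − r⁴ sin²2θ/(4u^{3/2}),  u = L² − r² sin²θ = 0.00125679 m².
Substituting r = 0.0108 m, L = 0.0359 m, θ = 148.4°: d²x/dθ² = +0.0076544 m.
a = ω²·d²x/dθ² = (212.2)²·(+0.0076544) = +344.61 m/s²;  |a| = 344.61 m/s².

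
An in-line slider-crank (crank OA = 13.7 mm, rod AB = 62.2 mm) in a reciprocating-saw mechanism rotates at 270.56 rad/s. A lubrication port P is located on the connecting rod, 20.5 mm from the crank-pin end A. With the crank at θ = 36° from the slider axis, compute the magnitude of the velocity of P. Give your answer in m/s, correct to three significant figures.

3.06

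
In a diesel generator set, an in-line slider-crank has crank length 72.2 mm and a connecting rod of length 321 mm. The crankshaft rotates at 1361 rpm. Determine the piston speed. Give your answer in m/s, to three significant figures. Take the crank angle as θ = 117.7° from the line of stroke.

ω = 2π·1361/60 = 142.5 rad/s
For an in-line slider-crank, x = r cosθ + √(L² − r² sin²θ), so v = −rω sinθ·[1 + r cosθ/√(L² − r² sin²θ)].
With r = 0.0722 m, L = 0.321 m, θ = 117.7°: √(L² − r² sin²θ) = 0.31457 m.
v = −0.0722·142.5·0.88539·[1 + 0.0722·-0.46484/0.31457] = -8.1388 m/s.
|v| = 8.1388 m/s.

8.14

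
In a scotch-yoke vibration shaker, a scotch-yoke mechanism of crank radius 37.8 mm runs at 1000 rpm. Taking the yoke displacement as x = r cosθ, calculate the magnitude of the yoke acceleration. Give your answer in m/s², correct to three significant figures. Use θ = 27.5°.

368

ω = 104.7 rad/s (from 1000 rpm).
x = r cosθ ⇒ ẍ = −rω² cosθ (ω constant).
|a| = rω²|cosθ| = 0.0378·(104.7)²·|cos 27.5°| = 367.69 m/s².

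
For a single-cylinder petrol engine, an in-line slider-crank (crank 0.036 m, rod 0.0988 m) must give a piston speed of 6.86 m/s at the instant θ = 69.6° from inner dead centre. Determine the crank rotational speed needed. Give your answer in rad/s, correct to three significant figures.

For an in-line slider-crank, |v_piston| = rω|sinθ|·[1 + r cosθ/√(L² − r² sin²θ)].
With r = 0.036 m, L = 0.0988 m, θ = 69.6°: the bracketed kinematic factor |dx/dθ| = 0.038302 m.
ω = v/|dx/dθ| = 6.86/0.038302 = 179.1 rad/s.

179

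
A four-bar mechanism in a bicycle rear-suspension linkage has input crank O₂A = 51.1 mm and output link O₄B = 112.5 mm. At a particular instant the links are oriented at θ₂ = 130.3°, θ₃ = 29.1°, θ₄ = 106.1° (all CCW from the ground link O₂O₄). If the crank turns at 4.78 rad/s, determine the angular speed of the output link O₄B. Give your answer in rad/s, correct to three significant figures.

2.19

ω₂ = 4.78 rad/s
Differentiating the loop-closure r₂e^{iθ₂}+r₃e^{iθ₃}=r₁+r₄e^{iθ₄} gives r₂ω₂e^{iθ₂}+r₃ω₃e^{iθ₃}=r₄ω₄e^{iθ₄}.
Eliminating the other unknown: ω₄ = r₂ω₂ sin(θ₂−θ₃) / [r₄ sin(θ₄−θ₃)].
Numerator sine = +0.98096; denominator sine = +0.97437.
Result = 0.0511·4.78·(+0.98096) / (0.1125·(+0.97437)) = +2.1859 rad/s; magnitude 2.1859 rad/s.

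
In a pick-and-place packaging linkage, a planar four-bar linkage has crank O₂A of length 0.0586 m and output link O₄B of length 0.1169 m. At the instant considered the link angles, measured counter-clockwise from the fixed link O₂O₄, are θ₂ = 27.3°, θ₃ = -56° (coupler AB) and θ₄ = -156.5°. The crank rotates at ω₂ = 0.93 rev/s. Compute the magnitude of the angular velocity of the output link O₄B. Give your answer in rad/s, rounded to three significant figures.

ω₂ = 5.843 rad/s (from 0.93 rev/s).
Differentiating the loop-closure r₂e^{iθ₂}+r₃e^{iθ₃}=r₁+r₄e^{iθ₄} gives r₂ω₂e^{iθ₂}+r₃ω₃e^{iθ₃}=r₄ω₄e^{iθ₄}.
Eliminating the other unknown: ω₄ = r₂ω₂ sin(θ₂−θ₃) / [r₄ sin(θ₄−θ₃)].
Numerator sine = +0.99317; denominator sine = -0.98325.
Result = 0.0586·5.843·(+0.99317) / (0.1169·(-0.98325)) = -2.9587 rad/s; magnitude 2.9587 rad/s.

2.96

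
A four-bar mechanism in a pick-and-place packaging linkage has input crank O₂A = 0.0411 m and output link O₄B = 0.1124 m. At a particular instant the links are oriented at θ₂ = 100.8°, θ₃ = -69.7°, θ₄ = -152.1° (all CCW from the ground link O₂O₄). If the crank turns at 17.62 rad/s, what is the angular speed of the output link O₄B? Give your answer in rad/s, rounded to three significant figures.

ω₂ = 17.62 rad/s
Differentiating the loop-closure r₂e^{iθ₂}+r₃e^{iθ₃}=r₁+r₄e^{iθ₄} gives r₂ω₂e^{iθ₂}+r₃ω₃e^{iθ₃}=r₄ω₄e^{iθ₄}.
Eliminating the other unknown: ω₄ = r₂ω₂ sin(θ₂−θ₃) / [r₄ sin(θ₄−θ₃)].
Numerator sine = +0.16505; denominator sine = -0.99122.
Result = 0.0411·17.62·(+0.16505) / (0.1124·(-0.99122)) = -1.0728 rad/s; magnitude 1.0728 rad/s.

1.07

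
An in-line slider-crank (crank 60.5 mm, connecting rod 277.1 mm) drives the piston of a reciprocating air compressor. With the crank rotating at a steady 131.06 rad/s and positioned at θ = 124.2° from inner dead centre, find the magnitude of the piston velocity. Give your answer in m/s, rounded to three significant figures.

ω = 131.1 rad/s
For an in-line slider-crank, x = r cosθ + √(L² − r² sin²θ), so v = −rω sinθ·[1 + r cosθ/√(L² − r² sin²θ)].
With r = 0.0605 m, L = 0.2771 m, θ = 124.2°: √(L² − r² sin²θ) = 0.27254 m.
v = −0.0605·131.1·0.82708·[1 + 0.0605·-0.56208/0.27254] = -5.7398 m/s.
|v| = 5.7398 m/s.

5.74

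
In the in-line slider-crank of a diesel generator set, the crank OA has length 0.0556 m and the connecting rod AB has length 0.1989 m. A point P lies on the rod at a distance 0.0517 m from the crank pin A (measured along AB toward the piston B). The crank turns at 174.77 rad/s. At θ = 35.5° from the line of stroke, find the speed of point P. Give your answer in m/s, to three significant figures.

8.37

ω = 174.8 rad/s.  Crank-pin speed |V_A| = rω = 9.7172 m/s, perpendicular to OA.
Rod angle: sinφ = −(r/L) sinθ ⇒ φ = -9.342°; ω_rod = −rω cosθ/√(L²−r²sin²θ) = -40.308 rad/s.
V_P = V_A + ω_rod × AP, with AP = 0.0517 m along the rod.
Components: V_Px = −rω sinθ − a·ω_rod·sinφ = -5.9811 m/s;  V_Py = rω cosθ + a·ω_rod·cosφ = +5.8546 m/s.
|V_P| = √(V_Px² + V_Py²) = 8.3696 m/s.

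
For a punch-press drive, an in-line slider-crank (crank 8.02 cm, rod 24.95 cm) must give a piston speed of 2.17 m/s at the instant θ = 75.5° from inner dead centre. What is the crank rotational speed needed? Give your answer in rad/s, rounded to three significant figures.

For an in-line slider-crank, |v_piston| = rω|sinθ|·[1 + r cosθ/√(L² − r² sin²θ)].
With r = 0.0802 m, L = 0.2495 m, θ = 75.5°: the bracketed kinematic factor |dx/dθ| = 0.084221 m.
ω = v/|dx/dθ| = 2.17/0.084221 = 25.766 rad/s.

25.8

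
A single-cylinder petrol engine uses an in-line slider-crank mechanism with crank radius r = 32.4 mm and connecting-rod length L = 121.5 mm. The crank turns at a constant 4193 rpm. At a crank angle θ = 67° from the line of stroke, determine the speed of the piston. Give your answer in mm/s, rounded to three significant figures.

14500

ω = 2π·4193/60 = 439.1 rad/s
For an in-line slider-crank, x = r cosθ + √(L² − r² sin²θ), so v = −rω sinθ·[1 + r cosθ/√(L² − r² sin²θ)].
With r = 0.0324 m, L = 0.1215 m, θ = 67°: √(L² − r² sin²θ) = 0.11778 m.
v = −0.0324·439.1·0.92050·[1 + 0.0324·0.39073/0.11778] = -14.503 m/s.
|v| = 14.503 m/s = 14503 mm/s.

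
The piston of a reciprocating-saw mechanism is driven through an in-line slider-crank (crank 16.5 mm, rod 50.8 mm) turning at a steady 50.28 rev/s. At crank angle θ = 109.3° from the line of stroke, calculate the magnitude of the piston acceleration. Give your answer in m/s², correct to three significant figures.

977

ω = 2π·50.3 = 315.9 rad/s
x(θ) = r cosθ + √(L² − r² sin²θ); with ω constant, a = ω²·d²x/dθ².
d²x/dθ² = −r cosθ − r²(cos2θ)/√u − r⁴ sin²2θ/(4u^{3/2}),  u = L² − r² sin²θ = 0.00233813 m².
Substituting r = 0.0165 m, L = 0.0508 m, θ = 109.3°: d²x/dθ² = +0.0097899 m.
a = ω²·d²x/dθ² = (315.9)²·(+0.0097899) = +977.08 m/s²;  |a| = 977.08 m/s².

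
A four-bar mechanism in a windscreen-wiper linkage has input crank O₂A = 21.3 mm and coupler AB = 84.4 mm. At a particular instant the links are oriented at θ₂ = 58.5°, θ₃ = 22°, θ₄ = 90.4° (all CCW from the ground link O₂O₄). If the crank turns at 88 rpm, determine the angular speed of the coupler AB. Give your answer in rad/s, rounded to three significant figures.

ω₂ = 9.215 rad/s (from 88 rpm).
Differentiating the loop-closure r₂e^{iθ₂}+r₃e^{iθ₃}=r₁+r₄e^{iθ₄} gives r₂ω₂e^{iθ₂}+r₃ω₃e^{iθ₃}=r₄ω₄e^{iθ₄}.
Eliminating the other unknown: ω₃ = r₂ω₂ sin(θ₄−θ₂) / [r₃ sin(θ₃−θ₄)].
Numerator sine = +0.52844; denominator sine = -0.92978.
Result = 0.0213·9.215·(+0.52844) / (0.0844·(-0.92978)) = -1.3218 rad/s; magnitude 1.3218 rad/s.

1.32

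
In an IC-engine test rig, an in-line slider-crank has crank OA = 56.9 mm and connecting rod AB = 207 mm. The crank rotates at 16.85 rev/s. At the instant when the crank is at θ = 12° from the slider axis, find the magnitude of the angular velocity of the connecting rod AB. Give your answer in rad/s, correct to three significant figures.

28.5

ω = 105.9 rad/s (converted from 16.85 rev/s).
The rod makes angle φ with the slider axis where L sinφ = r sinθ; differentiating, L cosφ·φ̇ = r ω cosθ.
L cosφ = √(L² − r² sin²θ) = 0.20666 m.
|ω_rod| = r ω |cosθ| / √(L² − r² sin²θ) = 0.0569·105.9·0.97815/0.20666 = 28.513 rad/s.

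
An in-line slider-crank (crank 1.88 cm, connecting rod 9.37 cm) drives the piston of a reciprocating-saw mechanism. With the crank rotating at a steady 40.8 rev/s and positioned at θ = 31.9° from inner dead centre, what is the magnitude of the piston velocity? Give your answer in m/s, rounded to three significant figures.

2.98

ω = 2π·40.8 = 256.4 rad/s
For an in-line slider-crank, x = r cosθ + √(L² − r² sin²θ), so v = −rω sinθ·[1 + r cosθ/√(L² − r² sin²θ)].
With r = 0.0188 m, L = 0.0937 m, θ = 31.9°: √(L² − r² sin²θ) = 0.093172 m.
v = −0.0188·256.4·0.52844·[1 + 0.0188·0.84897/0.093172] = -2.9831 m/s.
|v| = 2.9831 m/s.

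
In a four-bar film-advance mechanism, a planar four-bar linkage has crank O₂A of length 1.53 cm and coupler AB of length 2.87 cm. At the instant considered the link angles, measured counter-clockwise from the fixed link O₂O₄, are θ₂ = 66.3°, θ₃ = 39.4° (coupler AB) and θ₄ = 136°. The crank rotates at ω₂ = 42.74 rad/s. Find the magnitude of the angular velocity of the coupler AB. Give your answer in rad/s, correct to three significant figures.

21.5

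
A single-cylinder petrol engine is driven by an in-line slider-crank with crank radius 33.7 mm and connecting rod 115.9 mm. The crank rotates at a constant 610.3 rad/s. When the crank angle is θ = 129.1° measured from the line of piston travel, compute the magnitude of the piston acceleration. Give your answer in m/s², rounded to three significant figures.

8600

ω = 610.3 rad/s
x(θ) = r cosθ + √(L² − r² sin²θ); with ω constant, a = ω²·d²x/dθ².
d²x/dθ² = −r cosθ − r²(cos2θ)/√u − r⁴ sin²2θ/(4u^{3/2}),  u = L² − r² sin²θ = 0.0127488 m².
Substituting r = 0.0337 m, L = 0.1159 m, θ = 129.1°: d²x/dθ² = +0.023096 m.
a = ω²·d²x/dθ² = (610.3)²·(+0.023096) = +8602.5 m/s²;  |a| = 8602.5 m/s².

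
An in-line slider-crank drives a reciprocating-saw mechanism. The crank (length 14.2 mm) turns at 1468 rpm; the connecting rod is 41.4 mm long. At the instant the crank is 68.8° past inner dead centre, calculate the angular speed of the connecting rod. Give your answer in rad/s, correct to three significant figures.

20.1

ω = 153.7 rad/s (converted from 1468 rpm).
The rod makes angle φ with the slider axis where L sinφ = r sinθ; differentiating, L cosφ·φ̇ = r ω cosθ.
L cosφ = √(L² − r² sin²θ) = 0.039226 m.
|ω_rod| = r ω |cosθ| / √(L² − r² sin²θ) = 0.0142·153.7·0.36162/0.039226 = 20.125 rad/s.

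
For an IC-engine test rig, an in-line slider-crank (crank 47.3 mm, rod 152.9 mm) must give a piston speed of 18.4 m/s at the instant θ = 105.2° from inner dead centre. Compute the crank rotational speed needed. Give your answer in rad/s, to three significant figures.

For an in-line slider-crank, |v_piston| = rω|sinθ|·[1 + r cosθ/√(L² − r² sin²θ)].
With r = 0.0473 m, L = 0.1529 m, θ = 105.2°: the bracketed kinematic factor |dx/dθ| = 0.041766 m.
ω = v/|dx/dθ| = 18.4/0.041766 = 440.55 rad/s.

441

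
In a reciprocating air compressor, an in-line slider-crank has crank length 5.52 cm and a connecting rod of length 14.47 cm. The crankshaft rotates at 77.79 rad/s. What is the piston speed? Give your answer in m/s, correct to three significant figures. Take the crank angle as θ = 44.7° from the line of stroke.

3.87

ω = 77.79 rad/s
For an in-line slider-crank, x = r cosθ + √(L² − r² sin²θ), so v = −rω sinθ·[1 + r cosθ/√(L² − r² sin²θ)].
With r = 0.0552 m, L = 0.1447 m, θ = 44.7°: √(L² − r² sin²θ) = 0.13939 m.
v = −0.0552·77.79·0.70339·[1 + 0.0552·0.71080/0.13939] = -3.8706 m/s.
|v| = 3.8706 m/s.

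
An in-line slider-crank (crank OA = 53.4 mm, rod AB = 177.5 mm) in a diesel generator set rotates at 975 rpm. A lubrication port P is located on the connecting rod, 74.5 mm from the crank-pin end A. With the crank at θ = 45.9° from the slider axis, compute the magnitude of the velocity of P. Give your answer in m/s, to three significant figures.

ω = 102.1 rad/s.  Crank-pin speed |V_A| = rω = 5.4522 m/s, perpendicular to OA.
Rod angle: sinφ = −(r/L) sinθ ⇒ φ = -12.477°; ω_rod = −rω cosθ/√(L²−r²sin²θ) = -21.893 rad/s.
V_P = V_A + ω_rod × AP, with AP = 0.0745 m along the rod.
Components: V_Px = −rω sinθ − a·ω_rod·sinφ = -4.2678 m/s;  V_Py = rω cosθ + a·ω_rod·cosφ = +2.2018 m/s.
|V_P| = √(V_Px² + V_Py²) = 4.8022 m/s.

4.80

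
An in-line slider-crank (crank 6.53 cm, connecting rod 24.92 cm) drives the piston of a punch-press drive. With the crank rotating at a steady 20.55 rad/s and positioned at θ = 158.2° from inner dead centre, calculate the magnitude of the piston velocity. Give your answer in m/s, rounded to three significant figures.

0.377

ω = 20.55 rad/s
For an in-line slider-crank, x = r cosθ + √(L² − r² sin²θ), so v = −rω sinθ·[1 + r cosθ/√(L² − r² sin²θ)].
With r = 0.0653 m, L = 0.2492 m, θ = 158.2°: √(L² − r² sin²θ) = 0.24802 m.
v = −0.0653·20.55·0.37137·[1 + 0.0653·-0.92849/0.24802] = -0.37652 m/s.
|v| = 0.37652 m/s.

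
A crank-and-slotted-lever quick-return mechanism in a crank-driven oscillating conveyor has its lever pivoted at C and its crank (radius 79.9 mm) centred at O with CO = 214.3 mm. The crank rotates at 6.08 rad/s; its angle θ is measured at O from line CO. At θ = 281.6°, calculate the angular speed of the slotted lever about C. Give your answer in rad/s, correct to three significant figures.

1.01

ω = 6.08 rad/s
Crank pin A relative to C: A = (d + r cosθ, r sinθ); lever angle φ = atan2(r sinθ, d + r cosθ).
Differentiating tanφ: φ̇ = rω(d cosθ + r)/(d² + r² + 2dr cosθ).
d² + r² + 2dr cosθ = |CA|² = 0.0591944 m²;  d cosθ + r = +0.12299 m.
|ω_lever| = |0.0799·6.08·+0.12299| / 0.0591944 = 1.0094 rad/s.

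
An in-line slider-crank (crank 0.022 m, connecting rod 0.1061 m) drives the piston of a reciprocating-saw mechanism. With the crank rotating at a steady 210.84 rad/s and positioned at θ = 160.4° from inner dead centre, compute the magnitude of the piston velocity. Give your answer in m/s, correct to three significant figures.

ω = 210.8 rad/s
For an in-line slider-crank, x = r cosθ + √(L² − r² sin²θ), so v = −rω sinθ·[1 + r cosθ/√(L² − r² sin²θ)].
With r = 0.022 m, L = 0.1061 m, θ = 160.4°: √(L² − r² sin²θ) = 0.10584 m.
v = −0.022·210.8·0.33545·[1 + 0.022·-0.94206/0.10584] = -1.2513 m/s.
|v| = 1.2513 m/s.

1.25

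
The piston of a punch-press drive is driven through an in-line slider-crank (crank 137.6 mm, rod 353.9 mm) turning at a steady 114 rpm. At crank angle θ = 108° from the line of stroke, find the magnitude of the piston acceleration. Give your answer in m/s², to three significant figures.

12.6

ω = 2π·114/60 = 11.94 rad/s
x(θ) = r cosθ + √(L² − r² sin²θ); with ω constant, a = ω²·d²x/dθ².
d²x/dθ² = −r cosθ − r²(cos2θ)/√u − r⁴ sin²2θ/(4u^{3/2}),  u = L² − r² sin²θ = 0.108119 m².
Substituting r = 0.1376 m, L = 0.3539 m, θ = 108°: d²x/dθ² = +0.088234 m.
a = ω²·d²x/dθ² = (11.94)²·(+0.088234) = +12.575 m/s²;  |a| = 12.575 m/s².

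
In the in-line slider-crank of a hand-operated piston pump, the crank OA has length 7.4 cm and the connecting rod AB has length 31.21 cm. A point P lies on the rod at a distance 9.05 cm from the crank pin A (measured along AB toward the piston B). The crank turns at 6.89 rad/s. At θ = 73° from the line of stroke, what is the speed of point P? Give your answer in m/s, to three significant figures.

0.509

ω = 6.89 rad/s.  Crank-pin speed |V_A| = rω = 0.50986 m/s, perpendicular to OA.
Rod angle: sinφ = −(r/L) sinθ ⇒ φ = -13.105°; ω_rod = −rω cosθ/√(L²−r²sin²θ) = -0.4904 rad/s.
V_P = V_A + ω_rod × AP, with AP = 0.0905 m along the rod.
Components: V_Px = −rω sinθ − a·ω_rod·sinφ = -0.49764 m/s;  V_Py = rω cosθ + a·ω_rod·cosφ = +0.10584 m/s.
|V_P| = √(V_Px² + V_Py²) = 0.50878 m/s.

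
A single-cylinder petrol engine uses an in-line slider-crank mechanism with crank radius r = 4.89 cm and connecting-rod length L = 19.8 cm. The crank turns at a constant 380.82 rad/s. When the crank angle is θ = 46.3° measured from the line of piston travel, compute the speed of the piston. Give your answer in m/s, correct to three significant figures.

15.8

ω = 380.8 rad/s
For an in-line slider-crank, x = r cosθ + √(L² − r² sin²θ), so v = −rω sinθ·[1 + r cosθ/√(L² − r² sin²θ)].
With r = 0.0489 m, L = 0.198 m, θ = 46.3°: √(L² − r² sin²θ) = 0.19482 m.
v = −0.0489·380.8·0.72297·[1 + 0.0489·0.69088/0.19482] = -15.798 m/s.
|v| = 15.798 m/s.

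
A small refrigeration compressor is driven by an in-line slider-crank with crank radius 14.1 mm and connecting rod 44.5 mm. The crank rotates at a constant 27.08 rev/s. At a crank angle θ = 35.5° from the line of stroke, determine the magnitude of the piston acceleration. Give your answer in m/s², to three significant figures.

ω = 2π·27.1 = 170.1 rad/s
x(θ) = r cosθ + √(L² − r² sin²θ); with ω constant, a = ω²·d²x/dθ².
d²x/dθ² = −r cosθ − r²(cos2θ)/√u − r⁴ sin²2θ/(4u^{3/2}),  u = L² − r² sin²θ = 0.00191321 m².
Substituting r = 0.0141 m, L = 0.0445 m, θ = 35.5°: d²x/dθ² = -0.013064 m.
a = ω²·d²x/dθ² = (170.1)²·(-0.013064) = -378.22 m/s²;  |a| = 378.22 m/s².

378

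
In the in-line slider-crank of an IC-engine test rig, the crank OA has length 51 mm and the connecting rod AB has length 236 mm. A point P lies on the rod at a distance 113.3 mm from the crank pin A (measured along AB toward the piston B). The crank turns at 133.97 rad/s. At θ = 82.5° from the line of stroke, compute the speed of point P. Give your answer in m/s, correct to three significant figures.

ω = 134 rad/s.  Crank-pin speed |V_A| = rω = 6.8325 m/s, perpendicular to OA.
Rod angle: sinφ = −(r/L) sinθ ⇒ φ = -12.372°; ω_rod = −rω cosθ/√(L²−r²sin²θ) = -3.8687 rad/s.
V_P = V_A + ω_rod × AP, with AP = 0.1133 m along the rod.
Components: V_Px = −rω sinθ − a·ω_rod·sinφ = -6.8679 m/s;  V_Py = rω cosθ + a·ω_rod·cosφ = +0.46367 m/s.
|V_P| = √(V_Px² + V_Py²) = 6.8836 m/s.

6.88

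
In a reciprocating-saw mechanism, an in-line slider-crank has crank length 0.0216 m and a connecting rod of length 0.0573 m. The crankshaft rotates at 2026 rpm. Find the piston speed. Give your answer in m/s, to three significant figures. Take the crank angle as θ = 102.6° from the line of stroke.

ω = 2π·2026/60 = 212.2 rad/s
For an in-line slider-crank, x = r cosθ + √(L² − r² sin²θ), so v = −rω sinθ·[1 + r cosθ/√(L² − r² sin²θ)].
With r = 0.0216 m, L = 0.0573 m, θ = 102.6°: √(L² − r² sin²θ) = 0.053282 m.
v = −0.0216·212.2·0.97592·[1 + 0.0216·-0.21814/0.053282] = -4.0768 m/s.
|v| = 4.0768 m/s.

4.08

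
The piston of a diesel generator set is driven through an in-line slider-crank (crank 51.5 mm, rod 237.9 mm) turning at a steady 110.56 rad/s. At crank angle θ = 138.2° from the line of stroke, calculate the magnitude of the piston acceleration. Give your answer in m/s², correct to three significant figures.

452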